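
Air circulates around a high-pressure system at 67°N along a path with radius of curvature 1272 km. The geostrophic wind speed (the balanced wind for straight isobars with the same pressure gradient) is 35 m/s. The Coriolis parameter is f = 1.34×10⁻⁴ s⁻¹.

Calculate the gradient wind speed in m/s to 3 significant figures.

Around a high, pressure-gradient force acts outward with centrifugal, so Coriolis balances both:
fV = (1/ρ)|∂P/∂n| + V²/R  →  V² − fR·V + fR·V_g = 0
With fR = 1.34×10⁻⁴ × 1272×10³ m = 170 m/s:
V = [fR − √((fR)² − 4 fR V_g)]/2 = [170 − √(170² − 4×170×35)]/2 = 49.2 m/s
Supergeostrophic (V > V_g = 35 m/s), as expected around a high.

49.2 m/s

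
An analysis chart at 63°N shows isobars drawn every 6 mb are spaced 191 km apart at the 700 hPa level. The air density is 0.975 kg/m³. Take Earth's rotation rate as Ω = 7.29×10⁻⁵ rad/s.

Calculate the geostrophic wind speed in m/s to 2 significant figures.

Coriolis parameter at 63°N:
f = 2Ω sin φ = 2 × 7.29×10⁻⁵ × sin 63° = 1.30×10⁻⁴ s⁻¹
Pressure gradient: |∂P/∂n| = 600 Pa / 191000 m = 3.14×10⁻³ Pa/m
Geostrophic balance (pressure-gradient force = Coriolis force):
V_g = (1/(fρ)) |∂P/∂n| = 3.14×10⁻³ / (1.30×10⁻⁴ × 0.975) = 24.8 m/s

25 m/s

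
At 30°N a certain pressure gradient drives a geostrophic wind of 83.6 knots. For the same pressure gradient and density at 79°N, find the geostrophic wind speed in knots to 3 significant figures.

With the same pressure gradient and density, V_g ∝ 1/f ∝ 1/sin φ.
V₂ = V₁ · sin φ₁ / sin φ₂ = 83.6 × sin 30° / sin 79°
V₂ = 83.6 × 0.5000/0.9816 = 42.6 knots

42.6 knots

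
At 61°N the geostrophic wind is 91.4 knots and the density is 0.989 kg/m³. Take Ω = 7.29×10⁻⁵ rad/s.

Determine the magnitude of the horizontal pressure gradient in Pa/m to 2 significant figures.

5.9×10⁻³ Pa/m

Coriolis parameter at 61°N:
f = 2Ω sin φ = 2 × 7.29×10⁻⁵ × sin 61° = 1.28×10⁻⁴ s⁻¹
Wind speed in SI: 91.4 knots = 47.0 m/s
Geostrophic balance rearranged: |∂P/∂n| = f ρ V_g
|∂P/∂n| = 1.28×10⁻⁴ × 0.989 × 47.0 = 5.93×10⁻³ Pa/m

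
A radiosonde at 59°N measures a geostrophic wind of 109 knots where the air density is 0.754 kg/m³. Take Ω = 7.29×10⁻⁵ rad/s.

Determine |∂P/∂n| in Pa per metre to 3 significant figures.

5.28×10⁻³ Pa/m

Coriolis parameter at 59°N:
f = 2Ω sin φ = 2 × 7.29×10⁻⁵ × sin 59° = 1.25×10⁻⁴ s⁻¹
Wind speed in SI: 109 knots = 56.1 m/s
Geostrophic balance rearranged: |∂P/∂n| = f ρ V_g
|∂P/∂n| = 1.25×10⁻⁴ × 0.754 × 56.1 = 5.28×10⁻³ Pa/m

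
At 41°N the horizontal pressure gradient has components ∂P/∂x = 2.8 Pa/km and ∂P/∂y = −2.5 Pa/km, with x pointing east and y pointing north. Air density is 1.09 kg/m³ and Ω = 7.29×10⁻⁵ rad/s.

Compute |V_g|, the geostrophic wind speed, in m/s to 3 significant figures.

36.0 m/s

Coriolis parameter at 41°N:
f = 2Ω sin φ = 2 × 7.29×10⁻⁵ × sin 41° = 9.57×10⁻⁵ s⁻¹
Component geostrophic relations (x east, y north):
u_g = −(1/(fρ)) ∂P/∂y,  v_g = (1/(fρ)) ∂P/∂x
u_g = −(−2.5×10⁻³)/(9.57×10⁻⁵ × 1.09) = 24.0 m/s;  v_g = (2.8×10⁻³)/(9.57×10⁻⁵ × 1.09) = 26.9 m/s
|V_g| = √(u_g² + v_g²) = 36.0 m/s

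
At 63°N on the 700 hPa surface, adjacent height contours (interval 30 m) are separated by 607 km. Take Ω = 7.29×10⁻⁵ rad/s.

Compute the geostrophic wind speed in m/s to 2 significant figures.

3.7 m/s

Coriolis parameter at 63°N:
f = 2Ω sin φ = 2 × 7.29×10⁻⁵ × sin 63° = 1.30×10⁻⁴ s⁻¹
Height gradient: |∂Z/∂n| = 30 m / 607000 m = 4.94×10⁻⁵
On a pressure surface, geostrophic balance gives V_g = (g/f)|∂Z/∂n|:
V_g = 9.81 × 4.94×10⁻⁵ / 1.30×10⁻⁴ = 3.73 m/s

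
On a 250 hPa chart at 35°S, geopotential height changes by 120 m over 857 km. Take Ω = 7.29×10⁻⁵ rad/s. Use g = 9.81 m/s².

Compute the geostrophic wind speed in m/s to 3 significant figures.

Coriolis parameter at 35°S:
f = 2Ω sin φ = 2 × 7.29×10⁻⁵ × sin 35° = 8.36×10⁻⁵ s⁻¹
Height gradient: |∂Z/∂n| = 120 m / 857000 m = 1.40×10⁻⁴
On a pressure surface, geostrophic balance gives V_g = (g/f)|∂Z/∂n|:
V_g = 9.81 × 1.40×10⁻⁴ / 8.36×10⁻⁵ = 16.4 m/s

16.4 m/s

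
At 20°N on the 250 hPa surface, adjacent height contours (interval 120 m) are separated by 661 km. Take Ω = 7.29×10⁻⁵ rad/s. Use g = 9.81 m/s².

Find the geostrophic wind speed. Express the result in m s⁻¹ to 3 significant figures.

Coriolis parameter at 20°N:
f = 2Ω sin φ = 2 × 7.29×10⁻⁵ × sin 20° = 4.99×10⁻⁵ s⁻¹
Height gradient: |∂Z/∂n| = 120 m / 661000 m = 1.82×10⁻⁴
On a pressure surface, geostrophic balance gives V_g = (g/f)|∂Z/∂n|:
V_g = 9.81 × 1.82×10⁻⁴ / 4.99×10⁻⁵ = 35.7 m/s

35.7 m s⁻¹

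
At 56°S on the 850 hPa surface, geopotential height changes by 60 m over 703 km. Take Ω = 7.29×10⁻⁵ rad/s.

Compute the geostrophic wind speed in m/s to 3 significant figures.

6.93 m/s

Coriolis parameter at 56°S:
f = 2Ω sin φ = 2 × 7.29×10⁻⁵ × sin 56° = 1.21×10⁻⁴ s⁻¹
Height gradient: |∂Z/∂n| = 60 m / 703000 m = 8.53×10⁻⁵
On a pressure surface, geostrophic balance gives V_g = (g/f)|∂Z/∂n|:
V_g = 9.81 × 8.53×10⁻⁵ / 1.21×10⁻⁴ = 6.93 m/s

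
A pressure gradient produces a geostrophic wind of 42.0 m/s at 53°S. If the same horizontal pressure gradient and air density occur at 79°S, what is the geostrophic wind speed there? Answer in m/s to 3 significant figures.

With the same pressure gradient and density, V_g ∝ 1/f ∝ 1/sin φ.
V₂ = V₁ · sin φ₁ / sin φ₂ = 42.0 × sin 53° / sin 79°
V₂ = 42.0 × 0.7986/0.9816 = 34.2 m/s

34.2 m/s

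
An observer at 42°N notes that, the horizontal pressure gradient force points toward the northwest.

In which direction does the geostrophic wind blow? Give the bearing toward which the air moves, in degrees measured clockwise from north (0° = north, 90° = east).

The pressure-gradient force points toward the northwest (bearing 315°).
Geostrophic balance: in the Northern Hemisphere the Coriolis force deflects motion to the right, so the geostrophic wind blows 90° to the right of the pressure-gradient force (low pressure on the left).
Rotating 315° by 90° clockwise gives 045° — the wind blows toward the northeast.

045°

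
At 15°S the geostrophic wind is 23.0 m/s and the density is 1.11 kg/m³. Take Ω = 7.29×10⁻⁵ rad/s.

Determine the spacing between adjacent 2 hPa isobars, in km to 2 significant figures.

Coriolis parameter at 15°S:
f = 2Ω sin φ = 2 × 7.29×10⁻⁵ × sin 15° = 3.77×10⁻⁵ s⁻¹
Geostrophic balance rearranged: |∂P/∂n| = f ρ V_g
|∂P/∂n| = 3.77×10⁻⁵ × 1.11 × 23.0 = 9.63×10⁻⁴ Pa/m
Isobar spacing: Δn = ΔP/|∂P/∂n| = 200 Pa / 9.63×10⁻⁴ Pa/m = 207599 m ≈ 210 km

210 km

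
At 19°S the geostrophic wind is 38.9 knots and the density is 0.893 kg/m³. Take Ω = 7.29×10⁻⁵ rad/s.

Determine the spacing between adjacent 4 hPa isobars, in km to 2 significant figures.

470 km

Coriolis parameter at 19°S:
f = 2Ω sin φ = 2 × 7.29×10⁻⁵ × sin 19° = 4.75×10⁻⁵ s⁻¹
Wind speed in SI: 38.9 knots = 20.0 m/s
Geostrophic balance rearranged: |∂P/∂n| = f ρ V_g
|∂P/∂n| = 4.75×10⁻⁵ × 0.893 × 20.0 = 8.48×10⁻⁴ Pa/m
Isobar spacing: Δn = ΔP/|∂P/∂n| = 400 Pa / 8.48×10⁻⁴ Pa/m = 471543 m ≈ 470 km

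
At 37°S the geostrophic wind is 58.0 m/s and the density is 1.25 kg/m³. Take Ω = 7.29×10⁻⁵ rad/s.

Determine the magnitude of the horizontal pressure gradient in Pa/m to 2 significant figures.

Coriolis parameter at 37°S:
f = 2Ω sin φ = 2 × 7.29×10⁻⁵ × sin 37° = 8.77×10⁻⁵ s⁻¹
Geostrophic balance rearranged: |∂P/∂n| = f ρ V_g
|∂P/∂n| = 8.77×10⁻⁵ × 1.25 × 58.0 = 6.36×10⁻³ Pa/m

6.4×10⁻³ Pa/m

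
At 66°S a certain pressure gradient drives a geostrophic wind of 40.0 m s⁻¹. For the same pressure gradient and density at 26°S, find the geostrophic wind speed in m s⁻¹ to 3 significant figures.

With the same pressure gradient and density, V_g ∝ 1/f ∝ 1/sin φ.
V₂ = V₁ · sin φ₁ / sin φ₂ = 40.0 × sin 66° / sin 26°
V₂ = 40.0 × 0.9135/0.4384 = 83.4 m s⁻¹

83.4 m s⁻¹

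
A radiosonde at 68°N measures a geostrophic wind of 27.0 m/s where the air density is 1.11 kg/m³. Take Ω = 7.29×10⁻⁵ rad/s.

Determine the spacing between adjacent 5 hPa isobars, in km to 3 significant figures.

123 km

Coriolis parameter at 68°N:
f = 2Ω sin φ = 2 × 7.29×10⁻⁵ × sin 68° = 1.35×10⁻⁴ s⁻¹
Geostrophic balance rearranged: |∂P/∂n| = f ρ V_g
|∂P/∂n| = 1.35×10⁻⁴ × 1.11 × 27.0 = 4.05×10⁻³ Pa/m
Isobar spacing: Δn = ΔP/|∂P/∂n| = 500 Pa / 4.05×10⁻³ Pa/m = 123413 m ≈ 123 km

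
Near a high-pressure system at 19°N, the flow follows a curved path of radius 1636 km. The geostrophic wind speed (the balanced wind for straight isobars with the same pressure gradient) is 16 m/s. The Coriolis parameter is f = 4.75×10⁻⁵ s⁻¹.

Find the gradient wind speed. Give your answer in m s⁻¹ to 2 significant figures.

Around a high, pressure-gradient force acts outward with centrifugal, so Coriolis balances both:
fV = (1/ρ)|∂P/∂n| + V²/R  →  V² − fR·V + fR·V_g = 0
With fR = 4.75×10⁻⁵ × 1636×10³ m = 77.7 m/s:
V = [fR − √((fR)² − 4 fR V_g)]/2 = [77.7 − √(77.7² − 4×77.7×16)]/2 = 22.5 m/s
Supergeostrophic (V > V_g = 16 m/s), as expected around a high.

23 m s⁻¹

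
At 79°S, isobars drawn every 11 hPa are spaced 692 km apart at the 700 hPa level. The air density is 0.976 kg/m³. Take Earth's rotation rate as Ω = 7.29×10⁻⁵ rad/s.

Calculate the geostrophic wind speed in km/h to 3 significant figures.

41.0 km/h

Coriolis parameter at 79°S:
f = 2Ω sin φ = 2 × 7.29×10⁻⁵ × sin 79° = 1.43×10⁻⁴ s⁻¹
Pressure gradient: |∂P/∂n| = 1100 Pa / 692000 m = 1.59×10⁻³ Pa/m
Geostrophic balance (pressure-gradient force = Coriolis force):
V_g = (1/(fρ)) |∂P/∂n| = 1.59×10⁻³ / (1.43×10⁻⁴ × 0.976) = 11.4 m/s
Converting: 11.4 m/s × 3.6 = 41.0 km/h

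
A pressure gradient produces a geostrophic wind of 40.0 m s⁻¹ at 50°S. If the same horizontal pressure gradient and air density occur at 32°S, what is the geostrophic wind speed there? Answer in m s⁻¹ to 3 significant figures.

57.8 m s⁻¹

With the same pressure gradient and density, V_g ∝ 1/f ∝ 1/sin φ.
V₂ = V₁ · sin φ₁ / sin φ₂ = 40.0 × sin 50° / sin 32°
V₂ = 40.0 × 0.7660/0.5299 = 57.8 m s⁻¹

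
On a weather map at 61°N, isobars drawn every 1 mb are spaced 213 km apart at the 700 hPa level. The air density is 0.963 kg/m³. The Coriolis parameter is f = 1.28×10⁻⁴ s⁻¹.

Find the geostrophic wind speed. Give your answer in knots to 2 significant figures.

Pressure gradient: |∂P/∂n| = 100 Pa / 213000 m = 4.69×10⁻⁴ Pa/m
Geostrophic balance (pressure-gradient force = Coriolis force):
V_g = (1/(fρ)) |∂P/∂n| = 4.69×10⁻⁴ / (1.28×10⁻⁴ × 0.963) = 3.81 m/s
Converting: 3.81 m/s × 1.944 = 7.4 knots

7.4 knots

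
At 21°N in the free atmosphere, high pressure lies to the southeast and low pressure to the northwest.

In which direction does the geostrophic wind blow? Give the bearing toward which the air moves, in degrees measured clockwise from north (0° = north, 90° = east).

The pressure-gradient force points toward the northwest (bearing 315°).
Geostrophic balance: in the Northern Hemisphere the Coriolis force deflects motion to the right, so the geostrophic wind blows 90° to the right of the pressure-gradient force (low pressure on the left).
Rotating 315° by 90° clockwise gives 045° — the wind blows toward the northeast.

045°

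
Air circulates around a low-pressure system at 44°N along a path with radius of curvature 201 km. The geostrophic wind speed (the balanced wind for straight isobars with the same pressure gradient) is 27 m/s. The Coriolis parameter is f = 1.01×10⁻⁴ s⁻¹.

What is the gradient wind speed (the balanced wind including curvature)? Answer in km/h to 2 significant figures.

Around a low, centrifugal force acts outward with Coriolis, so pressure-gradient force balances both:
(1/ρ)|∂P/∂n| = fV + V²/R  →  V² + fR·V − fR·V_g = 0
With fR = 1.01×10⁻⁴ × 201×10³ m = 20.3 m/s:
V = [−fR + √((fR)² + 4 fR V_g)]/2 = [−20.3 + √(20.3² + 4×20.3×27)]/2 = 15.4 m/s
Subgeostrophic (V < V_g = 27 m/s), as expected around a low.
Converting: 15.4 m/s × 3.6 = 55 km/h

55 km/h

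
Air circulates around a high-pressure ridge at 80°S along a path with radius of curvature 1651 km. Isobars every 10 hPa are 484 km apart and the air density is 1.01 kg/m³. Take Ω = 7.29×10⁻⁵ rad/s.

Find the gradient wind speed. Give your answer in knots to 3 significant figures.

29.6 knots

Coriolis parameter at 80°S:
f = 2Ω sin φ = 2 × 7.29×10⁻⁵ × sin 80° = 1.44×10⁻⁴ s⁻¹
Pressure gradient: |∂P/∂n| = 1000 Pa / 484000 m = 2.07×10⁻³ Pa/m
Geostrophic speed: V_g = |∂P/∂n|/(fρ) = 2.07×10⁻³/(1.44×10⁻⁴ × 1.01) = 14.2 m/s
Around a high, pressure-gradient force acts outward with centrifugal, so Coriolis balances both:
fV = (1/ρ)|∂P/∂n| + V²/R  →  V² − fR·V + fR·V_g = 0
With fR = 1.44×10⁻⁴ × 1651×10³ m = 237 m/s:
V = [fR − √((fR)² − 4 fR V_g)]/2 = [237 − √(237² − 4×237×14.2)]/2 = 15.2 m/s
Supergeostrophic (V > V_g = 14.2 m/s), as expected around a high.
Converting: 15.2 m/s × 1.944 = 29.6 knots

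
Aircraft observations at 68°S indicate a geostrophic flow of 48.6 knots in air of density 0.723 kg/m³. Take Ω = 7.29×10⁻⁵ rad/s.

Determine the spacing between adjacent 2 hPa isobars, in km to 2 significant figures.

82 km

Coriolis parameter at 68°S:
f = 2Ω sin φ = 2 × 7.29×10⁻⁵ × sin 68° = 1.35×10⁻⁴ s⁻¹
Wind speed in SI: 48.6 knots = 25.0 m/s
Geostrophic balance rearranged: |∂P/∂n| = f ρ V_g
|∂P/∂n| = 1.35×10⁻⁴ × 0.723 × 25.0 = 2.44×10⁻³ Pa/m
Isobar spacing: Δn = ΔP/|∂P/∂n| = 200 Pa / 2.44×10⁻³ Pa/m = 81845 m ≈ 82 km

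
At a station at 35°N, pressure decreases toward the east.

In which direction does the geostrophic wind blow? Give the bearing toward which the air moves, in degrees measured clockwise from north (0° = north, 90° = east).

180°

The pressure-gradient force points toward the east (bearing 090°).
Geostrophic balance: in the Northern Hemisphere the Coriolis force deflects motion to the right, so the geostrophic wind blows 90° to the right of the pressure-gradient force (low pressure on the left).
Rotating 090° by 90° clockwise gives 180° — the wind blows toward the south.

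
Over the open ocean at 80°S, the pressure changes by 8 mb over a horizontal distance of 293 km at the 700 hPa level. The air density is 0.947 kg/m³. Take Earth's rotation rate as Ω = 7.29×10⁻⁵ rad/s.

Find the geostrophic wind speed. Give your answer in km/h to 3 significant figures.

Coriolis parameter at 80°S:
f = 2Ω sin φ = 2 × 7.29×10⁻⁵ × sin 80° = 1.44×10⁻⁴ s⁻¹
Pressure gradient: |∂P/∂n| = 800 Pa / 293000 m = 2.73×10⁻³ Pa/m
Geostrophic balance (pressure-gradient force = Coriolis force):
V_g = (1/(fρ)) |∂P/∂n| = 2.73×10⁻³ / (1.44×10⁻⁴ × 0.947) = 20.1 m/s
Converting: 20.1 m/s × 3.6 = 72.3 km/h

72.3 km/h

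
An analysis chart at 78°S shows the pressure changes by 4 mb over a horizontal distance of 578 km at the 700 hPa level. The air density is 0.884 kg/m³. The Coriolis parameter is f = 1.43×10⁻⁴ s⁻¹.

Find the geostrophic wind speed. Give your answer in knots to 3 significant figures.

Pressure gradient: |∂P/∂n| = 400 Pa / 578000 m = 6.92×10⁻⁴ Pa/m
Geostrophic balance (pressure-gradient force = Coriolis force):
V_g = (1/(fρ)) |∂P/∂n| = 6.92×10⁻⁴ / (1.43×10⁻⁴ × 0.884) = 5.47 m/s
Converting: 5.47 m/s × 1.944 = 10.6 knots

10.6 knots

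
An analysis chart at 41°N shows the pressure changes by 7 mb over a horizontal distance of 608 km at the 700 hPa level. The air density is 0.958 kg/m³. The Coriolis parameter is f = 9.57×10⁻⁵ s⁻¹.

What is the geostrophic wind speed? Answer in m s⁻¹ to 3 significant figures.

12.6 m s⁻¹

Pressure gradient: |∂P/∂n| = 700 Pa / 608000 m = 1.15×10⁻³ Pa/m
Geostrophic balance (pressure-gradient force = Coriolis force):
V_g = (1/(fρ)) |∂P/∂n| = 1.15×10⁻³ / (9.57×10⁻⁵ × 0.958) = 12.6 m/s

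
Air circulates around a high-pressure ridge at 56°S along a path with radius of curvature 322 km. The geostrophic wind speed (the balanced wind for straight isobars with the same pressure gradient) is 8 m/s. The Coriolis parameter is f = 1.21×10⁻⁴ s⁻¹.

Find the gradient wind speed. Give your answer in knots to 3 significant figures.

21.9 knots

Around a high, pressure-gradient force acts outward with centrifugal, so Coriolis balances both:
fV = (1/ρ)|∂P/∂n| + V²/R  →  V² − fR·V + fR·V_g = 0
With fR = 1.21×10⁻⁴ × 322×10³ m = 39.0 m/s:
V = [fR − √((fR)² − 4 fR V_g)]/2 = [39.0 − √(39.0² − 4×39.0×8)]/2 = 11.2 m/s
Supergeostrophic (V > V_g = 8 m/s), as expected around a high.
Converting: 11.2 m/s × 1.944 = 21.9 knots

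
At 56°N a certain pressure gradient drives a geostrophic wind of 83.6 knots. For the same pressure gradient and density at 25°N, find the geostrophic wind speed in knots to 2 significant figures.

160 knots

With the same pressure gradient and density, V_g ∝ 1/f ∝ 1/sin φ.
V₂ = V₁ · sin φ₁ / sin φ₂ = 83.6 × sin 56° / sin 25°
V₂ = 83.6 × 0.8290/0.4226 = 160 knots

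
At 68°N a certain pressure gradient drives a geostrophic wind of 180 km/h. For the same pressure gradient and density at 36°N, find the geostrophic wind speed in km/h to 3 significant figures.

284 km/h

With the same pressure gradient and density, V_g ∝ 1/f ∝ 1/sin φ.
V₂ = V₁ · sin φ₁ / sin φ₂ = 180 × sin 68° / sin 36°
V₂ = 180 × 0.9272/0.5878 = 284 km/h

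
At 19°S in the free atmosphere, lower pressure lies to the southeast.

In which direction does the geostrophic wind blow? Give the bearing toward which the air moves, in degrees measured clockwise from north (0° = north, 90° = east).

045°

The pressure-gradient force points toward the southeast (bearing 135°).
Geostrophic balance: in the Southern Hemisphere the Coriolis force deflects motion to the left, so the geostrophic wind blows 90° to the left of the pressure-gradient force (low pressure on the right).
Rotating 135° by 90° counterclockwise gives 045° — the wind blows toward the northeast.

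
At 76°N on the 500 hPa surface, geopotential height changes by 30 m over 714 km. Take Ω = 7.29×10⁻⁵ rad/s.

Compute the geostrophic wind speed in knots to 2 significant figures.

Coriolis parameter at 76°N:
f = 2Ω sin φ = 2 × 7.29×10⁻⁵ × sin 76° = 1.41×10⁻⁴ s⁻¹
Height gradient: |∂Z/∂n| = 30 m / 714000 m = 4.20×10⁻⁵
On a pressure surface, geostrophic balance gives V_g = (g/f)|∂Z/∂n|:
V_g = 9.81 × 4.20×10⁻⁵ / 1.41×10⁻⁴ = 2.91 m/s
Converting: 2.91 m/s × 1.944 = 5.7 knots

5.7 knots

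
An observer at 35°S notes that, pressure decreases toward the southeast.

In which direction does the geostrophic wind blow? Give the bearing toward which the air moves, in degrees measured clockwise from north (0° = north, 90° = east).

The pressure-gradient force points toward the southeast (bearing 135°).
Geostrophic balance: in the Southern Hemisphere the Coriolis force deflects motion to the left, so the geostrophic wind blows 90° to the left of the pressure-gradient force (low pressure on the right).
Rotating 135° by 90° counterclockwise gives 045° — the wind blows toward the northeast.

045°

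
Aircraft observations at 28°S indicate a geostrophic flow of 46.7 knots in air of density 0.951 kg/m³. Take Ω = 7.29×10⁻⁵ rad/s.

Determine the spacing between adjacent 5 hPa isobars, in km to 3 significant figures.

Coriolis parameter at 28°S:
f = 2Ω sin φ = 2 × 7.29×10⁻⁵ × sin 28° = 6.84×10⁻⁵ s⁻¹
Wind speed in SI: 46.7 knots = 24.0 m/s
Geostrophic balance rearranged: |∂P/∂n| = f ρ V_g
|∂P/∂n| = 6.84×10⁻⁵ × 0.951 × 24.0 = 1.56×10⁻³ Pa/m
Isobar spacing: Δn = ΔP/|∂P/∂n| = 500 Pa / 1.56×10⁻³ Pa/m = 319718 m ≈ 320 km

320 km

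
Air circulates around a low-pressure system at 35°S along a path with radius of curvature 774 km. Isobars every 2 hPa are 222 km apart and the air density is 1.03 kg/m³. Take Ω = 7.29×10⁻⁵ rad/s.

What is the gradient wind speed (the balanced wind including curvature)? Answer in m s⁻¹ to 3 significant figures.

Coriolis parameter at 35°S:
f = 2Ω sin φ = 2 × 7.29×10⁻⁵ × sin 35° = 8.36×10⁻⁵ s⁻¹
Pressure gradient: |∂P/∂n| = 200 Pa / 222000 m = 9.01×10⁻⁴ Pa/m
Geostrophic speed: V_g = |∂P/∂n|/(fρ) = 9.01×10⁻⁴/(8.36×10⁻⁵ × 1.03) = 10.5 m/s
Around a low, centrifugal force acts outward with Coriolis, so pressure-gradient force balances both:
(1/ρ)|∂P/∂n| = fV + V²/R  →  V² + fR·V − fR·V_g = 0
With fR = 8.36×10⁻⁵ × 774×10³ m = 64.7 m/s:
V = [−fR + √((fR)² + 4 fR V_g)]/2 = [−64.7 + √(64.7² + 4×64.7×10.5)]/2 = 9.16 m/s
Subgeostrophic (V < V_g = 10.5 m/s), as expected around a low.

9.16 m s⁻¹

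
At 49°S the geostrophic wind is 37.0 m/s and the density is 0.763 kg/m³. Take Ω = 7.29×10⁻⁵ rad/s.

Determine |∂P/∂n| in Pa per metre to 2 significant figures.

Coriolis parameter at 49°S:
f = 2Ω sin φ = 2 × 7.29×10⁻⁵ × sin 49° = 1.10×10⁻⁴ s⁻¹
Geostrophic balance rearranged: |∂P/∂n| = f ρ V_g
|∂P/∂n| = 1.10×10⁻⁴ × 0.763 × 37.0 = 3.11×10⁻³ Pa/m

3.1×10⁻³ Pa/m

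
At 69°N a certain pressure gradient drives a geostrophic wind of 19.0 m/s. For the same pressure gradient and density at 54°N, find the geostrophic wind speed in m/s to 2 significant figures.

22 m/s

With the same pressure gradient and density, V_g ∝ 1/f ∝ 1/sin φ.
V₂ = V₁ · sin φ₁ / sin φ₂ = 19.0 × sin 69° / sin 54°
V₂ = 19.0 × 0.9336/0.8090 = 22 m/s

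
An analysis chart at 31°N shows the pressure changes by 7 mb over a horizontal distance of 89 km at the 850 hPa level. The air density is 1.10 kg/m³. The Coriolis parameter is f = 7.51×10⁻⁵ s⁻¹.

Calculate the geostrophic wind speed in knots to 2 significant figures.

Pressure gradient: |∂P/∂n| = 700 Pa / 89000 m = 7.87×10⁻³ Pa/m
Geostrophic balance (pressure-gradient force = Coriolis force):
V_g = (1/(fρ)) |∂P/∂n| = 7.87×10⁻³ / (7.51×10⁻⁵ × 1.10) = 95.2 m/s
Converting: 95.2 m/s × 1.944 = 190 knots

190 knots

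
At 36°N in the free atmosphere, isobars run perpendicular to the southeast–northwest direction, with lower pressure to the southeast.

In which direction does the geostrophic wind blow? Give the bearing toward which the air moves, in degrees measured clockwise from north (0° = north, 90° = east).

225°

The pressure-gradient force points toward the southeast (bearing 135°).
Geostrophic balance: in the Northern Hemisphere the Coriolis force deflects motion to the right, so the geostrophic wind blows 90° to the right of the pressure-gradient force (low pressure on the left).
Rotating 135° by 90° clockwise gives 225° — the wind blows toward the southwest.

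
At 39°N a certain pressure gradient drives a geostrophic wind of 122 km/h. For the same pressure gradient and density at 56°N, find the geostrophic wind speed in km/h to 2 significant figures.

93 km/h

With the same pressure gradient and density, V_g ∝ 1/f ∝ 1/sin φ.
V₂ = V₁ · sin φ₁ / sin φ₂ = 122 × sin 39° / sin 56°
V₂ = 122 × 0.6293/0.8290 = 93 km/h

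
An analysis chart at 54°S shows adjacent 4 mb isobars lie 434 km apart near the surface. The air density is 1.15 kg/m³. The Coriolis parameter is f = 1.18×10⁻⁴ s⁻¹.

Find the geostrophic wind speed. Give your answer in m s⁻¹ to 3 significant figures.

Pressure gradient: |∂P/∂n| = 400 Pa / 434000 m = 9.22×10⁻⁴ Pa/m
Geostrophic balance (pressure-gradient force = Coriolis force):
V_g = (1/(fρ)) |∂P/∂n| = 9.22×10⁻⁴ / (1.18×10⁻⁴ × 1.15) = 6.79 m/s

6.79 m s⁻¹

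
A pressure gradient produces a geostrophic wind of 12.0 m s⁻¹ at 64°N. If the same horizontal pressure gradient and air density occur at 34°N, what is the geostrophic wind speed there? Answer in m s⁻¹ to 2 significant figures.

19 m s⁻¹

With the same pressure gradient and density, V_g ∝ 1/f ∝ 1/sin φ.
V₂ = V₁ · sin φ₁ / sin φ₂ = 12.0 × sin 64° / sin 34°
V₂ = 12.0 × 0.8988/0.5592 = 19 m s⁻¹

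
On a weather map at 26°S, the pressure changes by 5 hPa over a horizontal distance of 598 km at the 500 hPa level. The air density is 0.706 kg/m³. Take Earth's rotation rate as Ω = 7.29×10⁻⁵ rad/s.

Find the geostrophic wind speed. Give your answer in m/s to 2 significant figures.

19 m/s

Coriolis parameter at 26°S:
f = 2Ω sin φ = 2 × 7.29×10⁻⁵ × sin 26° = 6.39×10⁻⁵ s⁻¹
Pressure gradient: |∂P/∂n| = 500 Pa / 598000 m = 8.36×10⁻⁴ Pa/m
Geostrophic balance (pressure-gradient force = Coriolis force):
V_g = (1/(fρ)) |∂P/∂n| = 8.36×10⁻⁴ / (6.39×10⁻⁵ × 0.706) = 18.5 m/s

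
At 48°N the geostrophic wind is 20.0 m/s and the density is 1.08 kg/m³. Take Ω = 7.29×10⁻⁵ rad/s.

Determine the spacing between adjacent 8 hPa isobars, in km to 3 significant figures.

Coriolis parameter at 48°N:
f = 2Ω sin φ = 2 × 7.29×10⁻⁵ × sin 48° = 1.08×10⁻⁴ s⁻¹
Geostrophic balance rearranged: |∂P/∂n| = f ρ V_g
|∂P/∂n| = 1.08×10⁻⁴ × 1.08 × 20.0 = 2.34×10⁻³ Pa/m
Isobar spacing: Δn = ΔP/|∂P/∂n| = 800 Pa / 2.34×10⁻³ Pa/m = 341826 m ≈ 342 km

342 km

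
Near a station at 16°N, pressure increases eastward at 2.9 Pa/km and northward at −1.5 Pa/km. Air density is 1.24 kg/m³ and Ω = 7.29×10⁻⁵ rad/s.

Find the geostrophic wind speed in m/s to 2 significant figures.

66 m/s

Coriolis parameter at 16°N:
f = 2Ω sin φ = 2 × 7.29×10⁻⁵ × sin 16° = 4.02×10⁻⁵ s⁻¹
Component geostrophic relations (x east, y north):
u_g = −(1/(fρ)) ∂P/∂y,  v_g = (1/(fρ)) ∂P/∂x
u_g = −(−1.5×10⁻³)/(4.02×10⁻⁵ × 1.24) = 30.1 m/s;  v_g = (2.9×10⁻³)/(4.02×10⁻⁵ × 1.24) = 58.2 m/s
|V_g| = √(u_g² + v_g²) = 65.5 m/s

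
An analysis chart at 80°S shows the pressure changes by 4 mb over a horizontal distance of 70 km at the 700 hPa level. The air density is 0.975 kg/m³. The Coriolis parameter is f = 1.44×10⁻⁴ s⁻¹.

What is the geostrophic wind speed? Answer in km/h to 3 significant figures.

147 km/h

Pressure gradient: |∂P/∂n| = 400 Pa / 70000 m = 5.71×10⁻³ Pa/m
Geostrophic balance (pressure-gradient force = Coriolis force):
V_g = (1/(fρ)) |∂P/∂n| = 5.71×10⁻³ / (1.44×10⁻⁴ × 0.975) = 40.7 m/s
Converting: 40.7 m/s × 3.6 = 147 km/h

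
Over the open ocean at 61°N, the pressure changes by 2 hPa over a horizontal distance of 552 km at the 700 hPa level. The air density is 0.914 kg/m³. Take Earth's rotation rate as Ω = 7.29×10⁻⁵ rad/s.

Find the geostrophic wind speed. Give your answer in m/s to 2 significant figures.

Coriolis parameter at 61°N:
f = 2Ω sin φ = 2 × 7.29×10⁻⁵ × sin 61° = 1.28×10⁻⁴ s⁻¹
Pressure gradient: |∂P/∂n| = 200 Pa / 552000 m = 3.62×10⁻⁴ Pa/m
Geostrophic balance (pressure-gradient force = Coriolis force):
V_g = (1/(fρ)) |∂P/∂n| = 3.62×10⁻⁴ / (1.28×10⁻⁴ × 0.914) = 3.11 m/s

3.1 m/s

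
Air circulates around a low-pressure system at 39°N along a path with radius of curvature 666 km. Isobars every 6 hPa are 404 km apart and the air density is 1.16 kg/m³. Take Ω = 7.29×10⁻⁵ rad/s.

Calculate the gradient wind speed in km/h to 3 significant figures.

42.2 km/h

Coriolis parameter at 39°N:
f = 2Ω sin φ = 2 × 7.29×10⁻⁵ × sin 39° = 9.18×10⁻⁵ s⁻¹
Pressure gradient: |∂P/∂n| = 600 Pa / 404000 m = 1.49×10⁻³ Pa/m
Geostrophic speed: V_g = |∂P/∂n|/(fρ) = 1.49×10⁻³/(9.18×10⁻⁵ × 1.16) = 14.0 m/s
Around a low, centrifugal force acts outward with Coriolis, so pressure-gradient force balances both:
(1/ρ)|∂P/∂n| = fV + V²/R  →  V² + fR·V − fR·V_g = 0
With fR = 9.18×10⁻⁵ × 666×10³ m = 61.1 m/s:
V = [−fR + √((fR)² + 4 fR V_g)]/2 = [−61.1 + √(61.1² + 4×61.1×14)]/2 = 11.7 m/s
Subgeostrophic (V < V_g = 14 m/s), as expected around a low.
Converting: 11.7 m/s × 3.6 = 42.2 km/h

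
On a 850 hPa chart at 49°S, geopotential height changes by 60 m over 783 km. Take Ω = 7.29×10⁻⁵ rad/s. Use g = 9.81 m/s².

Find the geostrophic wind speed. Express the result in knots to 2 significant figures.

Coriolis parameter at 49°S:
f = 2Ω sin φ = 2 × 7.29×10⁻⁵ × sin 49° = 1.10×10⁻⁴ s⁻¹
Height gradient: |∂Z/∂n| = 60 m / 783000 m = 7.66×10⁻⁵
On a pressure surface, geostrophic balance gives V_g = (g/f)|∂Z/∂n|:
V_g = 9.81 × 7.66×10⁻⁵ / 1.10×10⁻⁴ = 6.83 m/s
Converting: 6.83 m/s × 1.944 = 13 knots

13 knots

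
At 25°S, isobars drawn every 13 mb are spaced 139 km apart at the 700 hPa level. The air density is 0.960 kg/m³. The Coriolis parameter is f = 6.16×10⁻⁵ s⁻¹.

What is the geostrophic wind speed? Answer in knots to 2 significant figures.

Pressure gradient: |∂P/∂n| = 1300 Pa / 139000 m = 9.35×10⁻³ Pa/m
Geostrophic balance (pressure-gradient force = Coriolis force):
V_g = (1/(fρ)) |∂P/∂n| = 9.35×10⁻³ / (6.16×10⁻⁵ × 0.960) = 158 m/s
Converting: 158 m/s × 1.944 = 310 knots

310 knots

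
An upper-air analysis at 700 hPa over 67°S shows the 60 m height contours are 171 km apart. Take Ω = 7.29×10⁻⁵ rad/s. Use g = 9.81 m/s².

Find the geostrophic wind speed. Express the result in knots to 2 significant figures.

50 knots

Coriolis parameter at 67°S:
f = 2Ω sin φ = 2 × 7.29×10⁻⁵ × sin 67° = 1.34×10⁻⁴ s⁻¹
Height gradient: |∂Z/∂n| = 60 m / 171000 m = 3.51×10⁻⁴
On a pressure surface, geostrophic balance gives V_g = (g/f)|∂Z/∂n|:
V_g = 9.81 × 3.51×10⁻⁴ / 1.34×10⁻⁴ = 25.6 m/s
Converting: 25.6 m/s × 1.944 = 50 knots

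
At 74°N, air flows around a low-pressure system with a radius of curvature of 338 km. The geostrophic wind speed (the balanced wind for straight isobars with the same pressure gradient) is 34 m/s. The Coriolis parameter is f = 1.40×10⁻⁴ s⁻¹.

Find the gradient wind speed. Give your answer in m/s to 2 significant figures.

23 m/s

Around a low, centrifugal force acts outward with Coriolis, so pressure-gradient force balances both:
(1/ρ)|∂P/∂n| = fV + V²/R  →  V² + fR·V − fR·V_g = 0
With fR = 1.40×10⁻⁴ × 338×10³ m = 47.3 m/s:
V = [−fR + √((fR)² + 4 fR V_g)]/2 = [−47.3 + √(47.3² + 4×47.3×34)]/2 = 22.9 m/s
Subgeostrophic (V < V_g = 34 m/s), as expected around a low.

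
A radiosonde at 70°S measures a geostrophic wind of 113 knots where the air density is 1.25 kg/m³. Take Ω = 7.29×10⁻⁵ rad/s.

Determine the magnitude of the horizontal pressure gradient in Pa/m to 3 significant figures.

9.96×10⁻³ Pa/m

Coriolis parameter at 70°S:
f = 2Ω sin φ = 2 × 7.29×10⁻⁵ × sin 70° = 1.37×10⁻⁴ s⁻¹
Wind speed in SI: 113 knots = 58.1 m/s
Geostrophic balance rearranged: |∂P/∂n| = f ρ V_g
|∂P/∂n| = 1.37×10⁻⁴ × 1.25 × 58.1 = 9.96×10⁻³ Pa/m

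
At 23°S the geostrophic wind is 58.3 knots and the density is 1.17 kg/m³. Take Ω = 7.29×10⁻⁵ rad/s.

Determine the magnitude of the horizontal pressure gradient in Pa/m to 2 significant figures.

Coriolis parameter at 23°S:
f = 2Ω sin φ = 2 × 7.29×10⁻⁵ × sin 23° = 5.70×10⁻⁵ s⁻¹
Wind speed in SI: 58.3 knots = 30.0 m/s
Geostrophic balance rearranged: |∂P/∂n| = f ρ V_g
|∂P/∂n| = 5.70×10⁻⁵ × 1.17 × 30.0 = 2.00×10⁻³ Pa/m

2.0×10⁻³ Pa/m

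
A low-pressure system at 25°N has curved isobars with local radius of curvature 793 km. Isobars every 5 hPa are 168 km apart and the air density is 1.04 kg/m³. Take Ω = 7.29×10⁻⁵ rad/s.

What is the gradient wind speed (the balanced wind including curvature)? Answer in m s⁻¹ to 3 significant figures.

Coriolis parameter at 25°N:
f = 2Ω sin φ = 2 × 7.29×10⁻⁵ × sin 25° = 6.16×10⁻⁵ s⁻¹
Pressure gradient: |∂P/∂n| = 500 Pa / 168000 m = 2.98×10⁻³ Pa/m
Geostrophic speed: V_g = |∂P/∂n|/(fρ) = 2.98×10⁻³/(6.16×10⁻⁵ × 1.04) = 46.4 m/s
Around a low, centrifugal force acts outward with Coriolis, so pressure-gradient force balances both:
(1/ρ)|∂P/∂n| = fV + V²/R  →  V² + fR·V − fR·V_g = 0
With fR = 6.16×10⁻⁵ × 793×10³ m = 48.9 m/s:
V = [−fR + √((fR)² + 4 fR V_g)]/2 = [−48.9 + √(48.9² + 4×48.9×46.4)]/2 = 29.1 m/s
Subgeostrophic (V < V_g = 46.4 m/s), as expected around a low.

29.1 m s⁻¹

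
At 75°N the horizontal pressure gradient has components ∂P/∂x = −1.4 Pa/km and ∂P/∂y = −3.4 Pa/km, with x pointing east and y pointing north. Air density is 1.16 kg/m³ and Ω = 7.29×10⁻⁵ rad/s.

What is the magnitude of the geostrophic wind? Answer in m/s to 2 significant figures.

23 m/s

Coriolis parameter at 75°N:
f = 2Ω sin φ = 2 × 7.29×10⁻⁵ × sin 75° = 1.41×10⁻⁴ s⁻¹
Component geostrophic relations (x east, y north):
u_g = −(1/(fρ)) ∂P/∂y,  v_g = (1/(fρ)) ∂P/∂x
u_g = −(−3.4×10⁻³)/(1.41×10⁻⁴ × 1.16) = 20.8 m/s;  v_g = (−1.4×10⁻³)/(1.41×10⁻⁴ × 1.16) = −8.57 m/s
|V_g| = √(u_g² + v_g²) = 22.5 m/s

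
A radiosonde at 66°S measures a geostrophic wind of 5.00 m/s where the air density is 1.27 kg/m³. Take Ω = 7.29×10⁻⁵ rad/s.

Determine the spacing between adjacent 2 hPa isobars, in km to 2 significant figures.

240 km

Coriolis parameter at 66°S:
f = 2Ω sin φ = 2 × 7.29×10⁻⁵ × sin 66° = 1.33×10⁻⁴ s⁻¹
Geostrophic balance rearranged: |∂P/∂n| = f ρ V_g
|∂P/∂n| = 1.33×10⁻⁴ × 1.27 × 5.00 = 8.46×10⁻⁴ Pa/m
Isobar spacing: Δn = ΔP/|∂P/∂n| = 200 Pa / 8.46×10⁻⁴ Pa/m = 236466 m ≈ 240 km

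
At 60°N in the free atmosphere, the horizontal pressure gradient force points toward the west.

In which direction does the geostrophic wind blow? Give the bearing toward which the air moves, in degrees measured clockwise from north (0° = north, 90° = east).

000°

The pressure-gradient force points toward the west (bearing 270°).
Geostrophic balance: in the Northern Hemisphere the Coriolis force deflects motion to the right, so the geostrophic wind blows 90° to the right of the pressure-gradient force (low pressure on the left).
Rotating 270° by 90° clockwise gives 000° — the wind blows toward the north.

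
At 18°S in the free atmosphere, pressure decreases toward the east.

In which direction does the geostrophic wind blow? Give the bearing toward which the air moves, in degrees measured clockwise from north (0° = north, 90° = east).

000°

The pressure-gradient force points toward the east (bearing 090°).
Geostrophic balance: in the Southern Hemisphere the Coriolis force deflects motion to the left, so the geostrophic wind blows 90° to the left of the pressure-gradient force (low pressure on the right).
Rotating 090° by 90° counterclockwise gives 000° — the wind blows toward the north.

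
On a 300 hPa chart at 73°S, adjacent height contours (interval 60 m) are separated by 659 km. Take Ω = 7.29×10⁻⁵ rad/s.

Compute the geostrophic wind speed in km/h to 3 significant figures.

23.1 km/h

Coriolis parameter at 73°S:
f = 2Ω sin φ = 2 × 7.29×10⁻⁵ × sin 73° = 1.39×10⁻⁴ s⁻¹
Height gradient: |∂Z/∂n| = 60 m / 659000 m = 9.10×10⁻⁵
On a pressure surface, geostrophic balance gives V_g = (g/f)|∂Z/∂n|:
V_g = 9.81 × 9.10×10⁻⁵ / 1.39×10⁻⁴ = 6.41 m/s
Converting: 6.41 m/s × 3.6 = 23.1 km/h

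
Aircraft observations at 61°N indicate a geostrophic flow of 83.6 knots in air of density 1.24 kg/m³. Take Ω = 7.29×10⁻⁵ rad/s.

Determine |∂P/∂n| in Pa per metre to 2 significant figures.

Coriolis parameter at 61°N:
f = 2Ω sin φ = 2 × 7.29×10⁻⁵ × sin 61° = 1.28×10⁻⁴ s⁻¹
Wind speed in SI: 83.6 knots = 43.0 m/s
Geostrophic balance rearranged: |∂P/∂n| = f ρ V_g
|∂P/∂n| = 1.28×10⁻⁴ × 1.24 × 43.0 = 6.80×10⁻³ Pa/m

6.8×10⁻³ Pa/m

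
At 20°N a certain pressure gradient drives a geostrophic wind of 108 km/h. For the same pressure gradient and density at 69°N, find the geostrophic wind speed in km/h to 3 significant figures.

39.6 km/h

With the same pressure gradient and density, V_g ∝ 1/f ∝ 1/sin φ.
V₂ = V₁ · sin φ₁ / sin φ₂ = 108 × sin 20° / sin 69°
V₂ = 108 × 0.3420/0.9336 = 39.6 km/h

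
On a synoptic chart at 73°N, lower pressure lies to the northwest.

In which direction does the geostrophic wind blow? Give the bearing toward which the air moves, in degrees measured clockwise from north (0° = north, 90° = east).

045°

The pressure-gradient force points toward the northwest (bearing 315°).
Geostrophic balance: in the Northern Hemisphere the Coriolis force deflects motion to the right, so the geostrophic wind blows 90° to the right of the pressure-gradient force (low pressure on the left).
Rotating 315° by 90° clockwise gives 045° — the wind blows toward the northeast.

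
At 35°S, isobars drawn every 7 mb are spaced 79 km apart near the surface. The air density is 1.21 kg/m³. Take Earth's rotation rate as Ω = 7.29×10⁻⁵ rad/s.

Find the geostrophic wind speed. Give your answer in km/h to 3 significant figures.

Coriolis parameter at 35°S:
f = 2Ω sin φ = 2 × 7.29×10⁻⁵ × sin 35° = 8.36×10⁻⁵ s⁻¹
Pressure gradient: |∂P/∂n| = 700 Pa / 79000 m = 8.86×10⁻³ Pa/m
Geostrophic balance (pressure-gradient force = Coriolis force):
V_g = (1/(fρ)) |∂P/∂n| = 8.86×10⁻³ / (8.36×10⁻⁵ × 1.21) = 87.6 m/s
Converting: 87.6 m/s × 3.6 = 315 km/h

315 km/h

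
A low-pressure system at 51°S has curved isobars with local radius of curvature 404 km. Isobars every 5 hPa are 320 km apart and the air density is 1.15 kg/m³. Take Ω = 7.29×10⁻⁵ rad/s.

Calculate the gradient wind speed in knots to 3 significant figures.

19.2 knots

Coriolis parameter at 51°S:
f = 2Ω sin φ = 2 × 7.29×10⁻⁵ × sin 51° = 1.13×10⁻⁴ s⁻¹
Pressure gradient: |∂P/∂n| = 500 Pa / 320000 m = 1.56×10⁻³ Pa/m
Geostrophic speed: V_g = |∂P/∂n|/(fρ) = 1.56×10⁻³/(1.13×10⁻⁴ × 1.15) = 12.0 m/s
Around a low, centrifugal force acts outward with Coriolis, so pressure-gradient force balances both:
(1/ρ)|∂P/∂n| = fV + V²/R  →  V² + fR·V − fR·V_g = 0
With fR = 1.13×10⁻⁴ × 404×10³ m = 45.8 m/s:
V = [−fR + √((fR)² + 4 fR V_g)]/2 = [−45.8 + √(45.8² + 4×45.8×12)]/2 = 9.87 m/s
Subgeostrophic (V < V_g = 12 m/s), as expected around a low.
Converting: 9.87 m/s × 1.944 = 19.2 knots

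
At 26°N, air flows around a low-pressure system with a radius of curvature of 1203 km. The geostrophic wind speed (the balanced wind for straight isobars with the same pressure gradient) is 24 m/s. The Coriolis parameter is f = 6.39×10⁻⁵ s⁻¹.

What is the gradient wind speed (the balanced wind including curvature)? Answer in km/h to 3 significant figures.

Around a low, centrifugal force acts outward with Coriolis, so pressure-gradient force balances both:
(1/ρ)|∂P/∂n| = fV + V²/R  →  V² + fR·V − fR·V_g = 0
With fR = 6.39×10⁻⁵ × 1203×10³ m = 76.9 m/s:
V = [−fR + √((fR)² + 4 fR V_g)]/2 = [−76.9 + √(76.9² + 4×76.9×24)]/2 = 19.2 m/s
Subgeostrophic (V < V_g = 24 m/s), as expected around a low.
Converting: 19.2 m/s × 3.6 = 69.1 km/h

69.1 km/h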